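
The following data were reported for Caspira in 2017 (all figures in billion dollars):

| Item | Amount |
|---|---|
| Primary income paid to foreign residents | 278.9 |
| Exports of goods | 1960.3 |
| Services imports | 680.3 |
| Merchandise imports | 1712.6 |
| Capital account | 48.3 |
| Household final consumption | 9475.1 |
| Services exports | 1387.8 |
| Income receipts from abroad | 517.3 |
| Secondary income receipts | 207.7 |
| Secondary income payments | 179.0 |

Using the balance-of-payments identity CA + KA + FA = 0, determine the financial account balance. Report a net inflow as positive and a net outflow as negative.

-1270.6

Goods balance = 1960.3 - 1712.6 = 247.7
Services balance = 1387.8 - 680.3 = 707.5
Trade balance (goods + services) = 247.7 + 707.5 = 955.2
Net primary income = 517.3 - 278.9 = 238.4
Net secondary income = 207.7 - 179.0 = 28.7
Current account = 955.2 + 238.4 + 28.7 = 1222.3
Financial account = -(1222.3 + 48.3) = -1270.6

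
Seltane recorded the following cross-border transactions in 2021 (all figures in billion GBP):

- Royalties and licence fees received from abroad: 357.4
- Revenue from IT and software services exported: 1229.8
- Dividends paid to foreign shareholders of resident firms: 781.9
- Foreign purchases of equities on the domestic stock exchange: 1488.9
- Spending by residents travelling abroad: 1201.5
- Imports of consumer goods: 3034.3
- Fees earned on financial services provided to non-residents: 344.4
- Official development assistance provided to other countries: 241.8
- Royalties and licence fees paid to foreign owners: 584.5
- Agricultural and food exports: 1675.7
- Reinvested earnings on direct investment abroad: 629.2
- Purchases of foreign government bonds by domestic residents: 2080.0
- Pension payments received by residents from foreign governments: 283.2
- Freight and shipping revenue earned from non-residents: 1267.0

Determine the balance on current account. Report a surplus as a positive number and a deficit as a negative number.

-57.3

Goods: -3034.3 + 1675.7 = -1358.6
Services: -1201.5 + 1229.8 + 1267.0 + 357.4 - 584.5 + 344.4 = 1412.6
Primary income: 629.2 - 781.9 = -152.7
Secondary income: -241.8 + 283.2 = 41.4
Current account = (-1358.6) + 1412.6 + (-152.7) + 41.4 = -57.3
(Excluded from the current account — financial account: foreign purchases of equities on the domestic stock exchange 1488.9, purchases of foreign government bonds by domestic residents 2080.0.)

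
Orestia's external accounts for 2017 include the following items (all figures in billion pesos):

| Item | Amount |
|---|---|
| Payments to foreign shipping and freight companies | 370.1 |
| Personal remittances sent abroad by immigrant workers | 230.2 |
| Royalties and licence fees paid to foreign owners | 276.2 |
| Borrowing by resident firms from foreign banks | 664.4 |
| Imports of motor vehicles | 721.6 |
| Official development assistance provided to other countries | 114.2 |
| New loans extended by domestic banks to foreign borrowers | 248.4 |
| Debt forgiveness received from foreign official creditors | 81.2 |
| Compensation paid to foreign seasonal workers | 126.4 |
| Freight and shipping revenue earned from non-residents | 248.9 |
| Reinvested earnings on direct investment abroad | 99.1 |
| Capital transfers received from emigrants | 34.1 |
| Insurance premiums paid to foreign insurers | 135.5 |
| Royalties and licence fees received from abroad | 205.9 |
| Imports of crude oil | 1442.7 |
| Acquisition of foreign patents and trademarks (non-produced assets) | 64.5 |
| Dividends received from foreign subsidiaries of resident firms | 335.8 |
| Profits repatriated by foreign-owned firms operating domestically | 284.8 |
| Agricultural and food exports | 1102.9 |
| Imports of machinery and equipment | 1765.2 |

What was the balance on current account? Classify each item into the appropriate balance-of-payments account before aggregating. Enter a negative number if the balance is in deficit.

Goods: -1442.7 + 1102.9 - 1765.2 - 721.6 = -2826.6
Services: 205.9 - 276.2 - 370.1 + 248.9 - 135.5 = -327.0
Primary income: 335.8 + 99.1 - 284.8 - 126.4 = 23.7
Secondary income: -114.2 - 230.2 = -344.4
Current account = (-2826.6) + (-327.0) + 23.7 + (-344.4) = -3474.3
(Excluded from the current account — financial account: borrowing by resident firms from foreign banks 664.4, new loans extended by domestic banks to foreign borrowers 248.4; capital account: debt forgiveness received from foreign official creditors 81.2, capital transfers received from emigrants 34.1, acquisition of foreign patents and trademarks (non-produced assets) 64.5.)

-3474.3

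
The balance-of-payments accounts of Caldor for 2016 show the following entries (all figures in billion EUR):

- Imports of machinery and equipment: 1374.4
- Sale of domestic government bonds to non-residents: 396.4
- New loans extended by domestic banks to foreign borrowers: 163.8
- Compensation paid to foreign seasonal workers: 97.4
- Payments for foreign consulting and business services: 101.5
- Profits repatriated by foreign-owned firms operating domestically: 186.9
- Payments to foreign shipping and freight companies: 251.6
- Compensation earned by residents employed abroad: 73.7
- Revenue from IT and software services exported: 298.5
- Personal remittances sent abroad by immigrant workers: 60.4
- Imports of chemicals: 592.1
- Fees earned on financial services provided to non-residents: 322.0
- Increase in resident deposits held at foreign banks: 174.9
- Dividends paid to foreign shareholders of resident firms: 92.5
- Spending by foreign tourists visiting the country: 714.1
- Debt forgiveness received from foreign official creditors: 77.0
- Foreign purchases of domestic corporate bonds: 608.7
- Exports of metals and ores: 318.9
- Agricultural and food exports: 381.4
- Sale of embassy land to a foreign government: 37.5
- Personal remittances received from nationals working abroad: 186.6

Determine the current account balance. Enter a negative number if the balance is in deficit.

-461.6

Goods: -1374.4 + 381.4 - 592.1 + 318.9 = -1266.2
Services: -101.5 + 298.5 + 322.0 + 714.1 - 251.6 = 981.5
Primary income: -186.9 - 97.4 + 73.7 - 92.5 = -303.1
Secondary income: 186.6 - 60.4 = 126.2
Current account = (-1266.2) + 981.5 + (-303.1) + 126.2 = -461.6
(Excluded from the current account — financial account: sale of domestic government bonds to non-residents 396.4, new loans extended by domestic banks to foreign borrowers 163.8, increase in resident deposits held at foreign banks 174.9, foreign purchases of domestic corporate bonds 608.7; capital account: debt forgiveness received from foreign official creditors 77.0, sale of embassy land to a foreign government 37.5.)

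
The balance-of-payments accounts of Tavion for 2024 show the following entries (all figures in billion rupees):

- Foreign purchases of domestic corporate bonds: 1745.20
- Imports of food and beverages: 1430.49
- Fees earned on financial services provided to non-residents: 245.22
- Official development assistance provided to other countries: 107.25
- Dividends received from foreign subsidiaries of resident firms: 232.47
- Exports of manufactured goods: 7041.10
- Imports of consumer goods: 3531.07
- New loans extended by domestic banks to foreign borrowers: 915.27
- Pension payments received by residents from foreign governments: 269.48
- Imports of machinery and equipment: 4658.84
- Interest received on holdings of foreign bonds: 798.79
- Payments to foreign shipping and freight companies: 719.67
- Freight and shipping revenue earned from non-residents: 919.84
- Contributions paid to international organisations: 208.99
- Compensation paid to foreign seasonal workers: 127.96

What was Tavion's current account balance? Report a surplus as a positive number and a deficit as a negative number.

Goods: -3531.07 + 7041.10 - 4658.84 - 1430.49 = -2579.30
Services: 919.84 - 719.67 + 245.22 = 445.39
Primary income: 232.47 + 798.79 - 127.96 = 903.30
Secondary income: -208.99 - 107.25 + 269.48 = -46.76
Current account = (-2579.30) + 445.39 + 903.30 + (-46.76) = -1277.37
(Excluded from the current account — financial account: foreign purchases of domestic corporate bonds 1745.20, new loans extended by domestic banks to foreign borrowers 915.27.)

-1277.37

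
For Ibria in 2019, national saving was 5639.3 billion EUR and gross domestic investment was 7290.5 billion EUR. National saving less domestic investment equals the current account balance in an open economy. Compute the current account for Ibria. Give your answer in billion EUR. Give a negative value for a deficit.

CA = S - I = 5639.3 - 7290.5 = -1651.2

-1651.2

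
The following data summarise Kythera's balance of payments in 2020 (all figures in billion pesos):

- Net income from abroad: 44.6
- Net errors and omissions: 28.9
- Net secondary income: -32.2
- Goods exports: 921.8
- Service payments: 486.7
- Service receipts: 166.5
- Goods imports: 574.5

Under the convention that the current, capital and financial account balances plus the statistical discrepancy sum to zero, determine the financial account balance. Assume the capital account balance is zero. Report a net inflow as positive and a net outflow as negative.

-68.4

Goods balance = 921.8 - 574.5 = 347.3
Services balance = 166.5 - 486.7 = -320.2
Trade balance (goods + services) = 347.3 + (-320.2) = 27.1
Net primary income = 44.6
Net secondary income = -32.2
Current account = 27.1 + 44.6 + (-32.2) = 39.5
Financial account = -(39.5 + 28.9) = -68.4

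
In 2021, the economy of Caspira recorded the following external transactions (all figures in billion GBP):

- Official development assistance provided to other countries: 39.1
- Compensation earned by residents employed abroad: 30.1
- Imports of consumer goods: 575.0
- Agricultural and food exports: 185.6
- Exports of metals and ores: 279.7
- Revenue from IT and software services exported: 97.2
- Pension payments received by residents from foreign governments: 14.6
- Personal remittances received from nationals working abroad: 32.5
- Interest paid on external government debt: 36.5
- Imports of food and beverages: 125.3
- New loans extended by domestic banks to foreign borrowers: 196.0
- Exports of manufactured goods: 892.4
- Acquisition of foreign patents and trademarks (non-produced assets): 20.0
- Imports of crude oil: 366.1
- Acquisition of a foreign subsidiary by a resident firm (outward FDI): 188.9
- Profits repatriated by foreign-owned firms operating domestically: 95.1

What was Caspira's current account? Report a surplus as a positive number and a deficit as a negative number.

Goods: 185.6 + 892.4 + 279.7 - 125.3 - 575.0 - 366.1 = 291.3
Services: 97.2
Primary income: -36.5 + 30.1 - 95.1 = -101.5
Secondary income: 14.6 + 32.5 - 39.1 = 8.0
Current account = 291.3 + 97.2 + (-101.5) + 8.0 = 295.0
(Excluded from the current account — financial account: new loans extended by domestic banks to foreign borrowers 196.0, acquisition of a foreign subsidiary by a resident firm (outward FDI) 188.9; capital account: acquisition of foreign patents and trademarks (non-produced assets) 20.0.)

295.0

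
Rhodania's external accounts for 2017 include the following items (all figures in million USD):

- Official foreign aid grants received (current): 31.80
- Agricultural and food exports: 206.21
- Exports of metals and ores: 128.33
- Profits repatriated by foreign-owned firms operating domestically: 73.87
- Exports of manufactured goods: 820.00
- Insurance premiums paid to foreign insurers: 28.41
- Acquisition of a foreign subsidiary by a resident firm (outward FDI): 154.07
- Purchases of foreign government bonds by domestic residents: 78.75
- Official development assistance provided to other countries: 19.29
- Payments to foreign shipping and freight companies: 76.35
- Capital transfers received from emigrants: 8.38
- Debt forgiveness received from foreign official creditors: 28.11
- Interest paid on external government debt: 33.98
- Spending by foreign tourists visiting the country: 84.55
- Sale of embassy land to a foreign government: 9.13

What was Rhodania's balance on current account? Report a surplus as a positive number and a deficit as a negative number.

1038.99

Goods: 206.21 + 128.33 + 820.00 = 1154.54
Services: -28.41 + 84.55 - 76.35 = -20.21
Primary income: -73.87 - 33.98 = -107.85
Secondary income: -19.29 + 31.80 = 12.51
Current account = 1154.54 + (-20.21) + (-107.85) + 12.51 = 1038.99
(Excluded from the current account — financial account: acquisition of a foreign subsidiary by a resident firm (outward FDI) 154.07, purchases of foreign government bonds by domestic residents 78.75; capital account: capital transfers received from emigrants 8.38, debt forgiveness received from foreign official creditors 28.11, sale of embassy land to a foreign government 9.13.)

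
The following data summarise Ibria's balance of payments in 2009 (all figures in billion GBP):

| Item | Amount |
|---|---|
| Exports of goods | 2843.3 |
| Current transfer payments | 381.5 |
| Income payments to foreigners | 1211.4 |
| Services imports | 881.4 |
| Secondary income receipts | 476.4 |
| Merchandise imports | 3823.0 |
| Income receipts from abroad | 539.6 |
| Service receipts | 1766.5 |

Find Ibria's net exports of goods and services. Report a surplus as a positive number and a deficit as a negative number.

-94.6

Goods balance = 2843.3 - 3823.0 = -979.7
Services balance = 1766.5 - 881.4 = 885.1
Trade balance (goods + services) = -979.7 + 885.1 = -94.6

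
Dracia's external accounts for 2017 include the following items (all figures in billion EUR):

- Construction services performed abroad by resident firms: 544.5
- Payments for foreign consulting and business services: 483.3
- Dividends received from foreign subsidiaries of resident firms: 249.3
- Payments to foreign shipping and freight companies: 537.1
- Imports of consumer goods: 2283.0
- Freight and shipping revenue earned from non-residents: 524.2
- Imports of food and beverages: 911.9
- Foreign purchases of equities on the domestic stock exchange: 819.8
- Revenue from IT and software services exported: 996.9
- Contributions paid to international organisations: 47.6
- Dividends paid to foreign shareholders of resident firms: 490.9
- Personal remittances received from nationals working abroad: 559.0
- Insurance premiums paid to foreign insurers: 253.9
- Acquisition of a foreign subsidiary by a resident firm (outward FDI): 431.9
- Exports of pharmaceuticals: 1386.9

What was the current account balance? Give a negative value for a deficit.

-746.9

Goods: 1386.9 - 911.9 - 2283.0 = -1808.0
Services: 524.2 + 996.9 - 483.3 - 537.1 + 544.5 - 253.9 = 791.3
Primary income: 249.3 - 490.9 = -241.6
Secondary income: 559.0 - 47.6 = 511.4
Current account = (-1808.0) + 791.3 + (-241.6) + 511.4 = -746.9
(Excluded from the current account — financial account: foreign purchases of equities on the domestic stock exchange 819.8, acquisition of a foreign subsidiary by a resident firm (outward FDI) 431.9.)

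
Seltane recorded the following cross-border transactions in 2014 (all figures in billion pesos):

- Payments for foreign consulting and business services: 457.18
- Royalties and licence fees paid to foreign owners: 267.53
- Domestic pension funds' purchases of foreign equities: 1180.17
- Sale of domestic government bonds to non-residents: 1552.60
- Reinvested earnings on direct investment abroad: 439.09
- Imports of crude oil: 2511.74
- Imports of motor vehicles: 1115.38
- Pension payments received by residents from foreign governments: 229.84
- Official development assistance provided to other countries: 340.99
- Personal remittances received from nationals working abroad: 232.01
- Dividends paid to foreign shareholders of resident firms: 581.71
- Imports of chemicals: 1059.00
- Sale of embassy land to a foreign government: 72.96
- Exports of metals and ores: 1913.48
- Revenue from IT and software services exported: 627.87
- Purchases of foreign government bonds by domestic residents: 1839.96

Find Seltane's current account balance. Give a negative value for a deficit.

Goods: -2511.74 + 1913.48 - 1059.00 - 1115.38 = -2772.64
Services: -267.53 - 457.18 + 627.87 = -96.84
Primary income: 439.09 - 581.71 = -142.62
Secondary income: -340.99 + 232.01 + 229.84 = 120.86
Current account = (-2772.64) + (-96.84) + (-142.62) + 120.86 = -2891.24
(Excluded from the current account — financial account: domestic pension funds' purchases of foreign equities 1180.17, sale of domestic government bonds to non-residents 1552.60, purchases of foreign government bonds by domestic residents 1839.96; capital account: sale of embassy land to a foreign government 72.96.)

-2891.24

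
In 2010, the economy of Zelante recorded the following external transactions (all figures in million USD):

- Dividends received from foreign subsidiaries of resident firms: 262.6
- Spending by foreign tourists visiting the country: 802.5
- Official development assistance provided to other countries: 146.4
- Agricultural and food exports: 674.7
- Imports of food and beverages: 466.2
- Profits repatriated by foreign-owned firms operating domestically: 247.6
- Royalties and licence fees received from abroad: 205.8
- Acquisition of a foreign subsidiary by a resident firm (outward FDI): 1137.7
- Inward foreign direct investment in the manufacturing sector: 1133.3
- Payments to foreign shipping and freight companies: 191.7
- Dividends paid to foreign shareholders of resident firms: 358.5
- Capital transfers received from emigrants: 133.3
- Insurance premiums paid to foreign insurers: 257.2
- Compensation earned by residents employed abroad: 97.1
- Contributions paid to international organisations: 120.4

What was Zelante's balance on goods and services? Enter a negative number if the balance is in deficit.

Goods: 674.7 - 466.2 = 208.5
Services: 205.8 - 257.2 - 191.7 + 802.5 = 559.4
Trade balance = 208.5 + 559.4 = 767.9
(Excluded from the trade balance — primary income: dividends received from foreign subsidiaries of resident firms 262.6, profits repatriated by foreign-owned firms operating domestically 247.6, dividends paid to foreign shareholders of resident firms 358.5, compensation earned by residents employed abroad 97.1; secondary income: official development assistance provided to other countries 146.4, contributions paid to international organisations 120.4; financial account: acquisition of a foreign subsidiary by a resident firm (outward FDI) 1137.7, inward foreign direct investment in the manufacturing sector 1133.3; capital account: capital transfers received from emigrants 133.3.)

767.9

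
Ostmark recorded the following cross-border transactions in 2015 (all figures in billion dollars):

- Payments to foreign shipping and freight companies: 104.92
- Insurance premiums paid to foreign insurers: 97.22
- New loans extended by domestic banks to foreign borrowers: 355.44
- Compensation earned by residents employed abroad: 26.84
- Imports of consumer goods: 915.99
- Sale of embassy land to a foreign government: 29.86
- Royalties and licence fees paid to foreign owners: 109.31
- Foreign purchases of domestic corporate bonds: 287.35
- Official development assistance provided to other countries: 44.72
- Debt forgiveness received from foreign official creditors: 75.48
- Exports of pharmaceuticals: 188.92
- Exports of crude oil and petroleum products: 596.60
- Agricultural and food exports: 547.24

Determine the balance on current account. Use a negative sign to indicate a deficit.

87.44

Goods: 547.24 + 188.92 - 915.99 + 596.60 = 416.77
Services: -97.22 - 104.92 - 109.31 = -311.45
Primary income: 26.84
Secondary income: -44.72
Current account = 416.77 + (-311.45) + 26.84 + (-44.72) = 87.44
(Excluded from the current account — financial account: new loans extended by domestic banks to foreign borrowers 355.44, foreign purchases of domestic corporate bonds 287.35; capital account: sale of embassy land to a foreign government 29.86, debt forgiveness received from foreign official creditors 75.48.)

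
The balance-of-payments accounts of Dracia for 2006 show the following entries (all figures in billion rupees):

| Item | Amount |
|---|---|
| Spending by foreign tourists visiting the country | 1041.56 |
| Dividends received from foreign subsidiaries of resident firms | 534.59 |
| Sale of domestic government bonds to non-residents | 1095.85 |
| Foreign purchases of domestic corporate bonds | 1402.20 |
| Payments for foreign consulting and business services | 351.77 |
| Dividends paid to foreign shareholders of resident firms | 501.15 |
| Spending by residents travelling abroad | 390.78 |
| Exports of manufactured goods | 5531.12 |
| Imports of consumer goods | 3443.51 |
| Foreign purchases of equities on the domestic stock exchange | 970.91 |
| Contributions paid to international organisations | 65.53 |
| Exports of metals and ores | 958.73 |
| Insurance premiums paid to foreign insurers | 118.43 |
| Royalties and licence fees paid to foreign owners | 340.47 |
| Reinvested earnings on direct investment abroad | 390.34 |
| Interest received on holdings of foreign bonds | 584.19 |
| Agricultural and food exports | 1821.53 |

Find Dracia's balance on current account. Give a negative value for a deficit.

5650.42

Goods: 1821.53 + 958.73 + 5531.12 - 3443.51 = 4867.87
Services: -351.77 - 118.43 - 390.78 - 340.47 + 1041.56 = -159.89
Primary income: 390.34 + 584.19 - 501.15 + 534.59 = 1007.97
Secondary income: -65.53
Current account = 4867.87 + (-159.89) + 1007.97 + (-65.53) = 5650.42
(Excluded from the current account — financial account: sale of domestic government bonds to non-residents 1095.85, foreign purchases of domestic corporate bonds 1402.20, foreign purchases of equities on the domestic stock exchange 970.91.)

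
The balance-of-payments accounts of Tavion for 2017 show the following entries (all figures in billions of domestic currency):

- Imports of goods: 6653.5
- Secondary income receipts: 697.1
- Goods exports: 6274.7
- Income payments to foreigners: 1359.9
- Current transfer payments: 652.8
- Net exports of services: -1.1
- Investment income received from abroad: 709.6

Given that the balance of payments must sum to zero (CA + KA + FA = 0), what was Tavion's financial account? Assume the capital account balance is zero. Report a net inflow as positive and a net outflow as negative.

985.9

Goods balance = 6274.7 - 6653.5 = -378.8
Services balance = -1.1
Trade balance (goods + services) = -378.8 + (-1.1) = -379.9
Net primary income = 709.6 - 1359.9 = -650.3
Net secondary income = 697.1 - 652.8 = 44.3
Current account = -379.9 + (-650.3) + 44.3 = -985.9
Financial account = -(-985.9) = 985.9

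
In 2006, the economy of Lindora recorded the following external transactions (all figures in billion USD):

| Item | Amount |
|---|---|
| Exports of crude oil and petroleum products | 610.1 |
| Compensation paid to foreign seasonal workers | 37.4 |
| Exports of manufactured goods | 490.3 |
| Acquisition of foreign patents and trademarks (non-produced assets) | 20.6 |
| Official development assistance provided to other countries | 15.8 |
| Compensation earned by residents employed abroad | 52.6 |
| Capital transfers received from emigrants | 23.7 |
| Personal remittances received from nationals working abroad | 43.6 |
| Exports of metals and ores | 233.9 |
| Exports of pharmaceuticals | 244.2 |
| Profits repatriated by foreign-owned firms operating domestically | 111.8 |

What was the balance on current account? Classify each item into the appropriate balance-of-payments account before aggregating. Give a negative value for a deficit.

Goods: 490.3 + 610.1 + 244.2 + 233.9 = 1578.5
Primary income: -111.8 + 52.6 - 37.4 = -96.6
Secondary income: 43.6 - 15.8 = 27.8
Current account = 1578.5 + (-96.6) + 27.8 = 1509.7
(Excluded from the current account — capital account: acquisition of foreign patents and trademarks (non-produced assets) 20.6, capital transfers received from emigrants 23.7.)

1509.7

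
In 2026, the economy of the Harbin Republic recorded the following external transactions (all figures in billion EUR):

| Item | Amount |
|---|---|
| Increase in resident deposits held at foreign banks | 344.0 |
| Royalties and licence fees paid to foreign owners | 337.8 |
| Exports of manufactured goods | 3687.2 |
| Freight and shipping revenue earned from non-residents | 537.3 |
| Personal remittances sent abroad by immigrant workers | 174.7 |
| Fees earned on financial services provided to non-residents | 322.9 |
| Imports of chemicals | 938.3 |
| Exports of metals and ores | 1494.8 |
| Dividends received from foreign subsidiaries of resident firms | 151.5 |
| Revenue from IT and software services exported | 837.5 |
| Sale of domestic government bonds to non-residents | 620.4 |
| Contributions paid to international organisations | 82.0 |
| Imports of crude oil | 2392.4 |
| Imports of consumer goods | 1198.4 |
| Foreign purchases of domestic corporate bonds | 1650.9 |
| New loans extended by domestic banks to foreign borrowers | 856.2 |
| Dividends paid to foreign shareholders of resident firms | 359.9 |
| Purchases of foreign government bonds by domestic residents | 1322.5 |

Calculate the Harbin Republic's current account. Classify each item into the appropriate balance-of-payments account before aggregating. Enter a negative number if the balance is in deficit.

1547.7

Goods: -2392.4 + 1494.8 - 938.3 + 3687.2 - 1198.4 = 652.9
Services: 537.3 - 337.8 + 837.5 + 322.9 = 1359.9
Primary income: -359.9 + 151.5 = -208.4
Secondary income: -174.7 - 82.0 = -256.7
Current account = 652.9 + 1359.9 + (-208.4) + (-256.7) = 1547.7
(Excluded from the current account — financial account: increase in resident deposits held at foreign banks 344.0, sale of domestic government bonds to non-residents 620.4, foreign purchases of domestic corporate bonds 1650.9, new loans extended by domestic banks to foreign borrowers 856.2, purchases of foreign government bonds by domestic residents 1322.5.)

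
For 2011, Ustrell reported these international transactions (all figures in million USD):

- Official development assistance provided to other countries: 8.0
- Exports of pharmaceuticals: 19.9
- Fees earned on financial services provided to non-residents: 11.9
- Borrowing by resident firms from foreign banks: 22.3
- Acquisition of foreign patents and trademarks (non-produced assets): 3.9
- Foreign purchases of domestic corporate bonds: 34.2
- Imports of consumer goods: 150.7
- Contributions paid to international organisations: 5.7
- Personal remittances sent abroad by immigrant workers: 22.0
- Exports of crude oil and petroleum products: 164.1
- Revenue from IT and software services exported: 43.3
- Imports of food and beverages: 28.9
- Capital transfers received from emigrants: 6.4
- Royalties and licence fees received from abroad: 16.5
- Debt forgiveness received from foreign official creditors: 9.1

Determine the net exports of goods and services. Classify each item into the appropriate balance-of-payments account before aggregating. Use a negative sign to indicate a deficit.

76.1

Goods: 164.1 - 150.7 - 28.9 + 19.9 = 4.4
Services: 16.5 + 11.9 + 43.3 = 71.7
Trade balance = 4.4 + 71.7 = 76.1
(Excluded from the trade balance — secondary income: official development assistance provided to other countries 8.0, contributions paid to international organisations 5.7, personal remittances sent abroad by immigrant workers 22.0; financial account: borrowing by resident firms from foreign banks 22.3, foreign purchases of domestic corporate bonds 34.2; capital account: acquisition of foreign patents and trademarks (non-produced assets) 3.9, capital transfers received from emigrants 6.4, debt forgiveness received from foreign official creditors 9.1.)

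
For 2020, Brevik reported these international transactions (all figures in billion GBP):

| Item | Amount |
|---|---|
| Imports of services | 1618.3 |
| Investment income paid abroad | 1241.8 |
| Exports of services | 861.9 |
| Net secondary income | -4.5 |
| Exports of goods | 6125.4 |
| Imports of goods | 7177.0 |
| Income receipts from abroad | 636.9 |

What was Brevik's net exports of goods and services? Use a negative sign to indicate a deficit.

Goods balance = 6125.4 - 7177.0 = -1051.6
Services balance = 861.9 - 1618.3 = -756.4
Trade balance (goods + services) = -1051.6 + (-756.4) = -1808.0

-1808.0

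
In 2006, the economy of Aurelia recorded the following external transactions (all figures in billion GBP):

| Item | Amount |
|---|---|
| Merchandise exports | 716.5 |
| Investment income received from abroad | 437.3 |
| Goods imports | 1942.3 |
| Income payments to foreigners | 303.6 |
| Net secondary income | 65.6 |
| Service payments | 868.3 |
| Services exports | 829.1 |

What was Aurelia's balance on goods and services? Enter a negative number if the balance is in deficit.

-1265.0

Goods balance = 716.5 - 1942.3 = -1225.8
Services balance = 829.1 - 868.3 = -39.2
Trade balance (goods + services) = -1225.8 + (-39.2) = -1265.0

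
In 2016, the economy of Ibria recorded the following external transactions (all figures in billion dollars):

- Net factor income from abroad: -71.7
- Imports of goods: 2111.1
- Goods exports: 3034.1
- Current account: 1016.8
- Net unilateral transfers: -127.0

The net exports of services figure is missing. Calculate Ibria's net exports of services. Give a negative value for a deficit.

292.5

Current account = goods balance + services balance + net primary income + net secondary income
Sum of the known components = 724.3
Net exports of services = CA - (known components) = 1016.8 - 724.3 = 292.5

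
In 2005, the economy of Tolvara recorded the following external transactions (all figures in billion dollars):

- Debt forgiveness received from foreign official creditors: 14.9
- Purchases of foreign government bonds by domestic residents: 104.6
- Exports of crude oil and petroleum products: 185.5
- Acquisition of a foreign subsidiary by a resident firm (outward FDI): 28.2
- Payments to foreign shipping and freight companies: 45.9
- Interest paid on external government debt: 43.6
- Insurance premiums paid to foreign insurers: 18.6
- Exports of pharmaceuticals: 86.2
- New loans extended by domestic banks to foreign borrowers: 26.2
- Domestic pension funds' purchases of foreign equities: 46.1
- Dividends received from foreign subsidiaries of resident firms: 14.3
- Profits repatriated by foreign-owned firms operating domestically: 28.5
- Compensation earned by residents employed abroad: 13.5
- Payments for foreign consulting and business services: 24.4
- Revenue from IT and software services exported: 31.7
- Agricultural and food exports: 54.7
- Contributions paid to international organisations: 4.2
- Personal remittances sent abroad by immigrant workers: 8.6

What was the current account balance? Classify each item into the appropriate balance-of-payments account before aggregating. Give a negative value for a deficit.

Goods: 54.7 + 185.5 + 86.2 = 326.4
Services: 31.7 - 45.9 - 24.4 - 18.6 = -57.2
Primary income: -43.6 + 14.3 - 28.5 + 13.5 = -44.3
Secondary income: -4.2 - 8.6 = -12.8
Current account = 326.4 + (-57.2) + (-44.3) + (-12.8) = 212.1
(Excluded from the current account — capital account: debt forgiveness received from foreign official creditors 14.9; financial account: purchases of foreign government bonds by domestic residents 104.6, acquisition of a foreign subsidiary by a resident firm (outward FDI) 28.2, new loans extended by domestic banks to foreign borrowers 26.2, domestic pension funds' purchases of foreign equities 46.1.)

212.1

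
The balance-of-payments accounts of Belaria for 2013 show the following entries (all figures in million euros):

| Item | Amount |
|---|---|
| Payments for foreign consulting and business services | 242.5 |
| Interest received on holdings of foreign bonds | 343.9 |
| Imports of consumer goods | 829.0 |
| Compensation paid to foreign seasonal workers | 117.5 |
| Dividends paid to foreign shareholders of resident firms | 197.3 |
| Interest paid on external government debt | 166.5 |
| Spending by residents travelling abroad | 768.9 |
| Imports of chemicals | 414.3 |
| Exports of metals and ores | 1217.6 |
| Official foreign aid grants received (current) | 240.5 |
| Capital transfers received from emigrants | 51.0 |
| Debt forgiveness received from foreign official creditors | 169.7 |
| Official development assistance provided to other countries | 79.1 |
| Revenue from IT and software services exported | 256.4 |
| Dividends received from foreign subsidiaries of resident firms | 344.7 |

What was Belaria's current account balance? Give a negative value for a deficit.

-412.0

Goods: 1217.6 - 829.0 - 414.3 = -25.7
Services: -242.5 - 768.9 + 256.4 = -755.0
Primary income: 343.9 - 117.5 - 166.5 + 344.7 - 197.3 = 207.3
Secondary income: -79.1 + 240.5 = 161.4
Current account = (-25.7) + (-755.0) + 207.3 + 161.4 = -412.0
(Excluded from the current account — capital account: capital transfers received from emigrants 51.0, debt forgiveness received from foreign official creditors 169.7.)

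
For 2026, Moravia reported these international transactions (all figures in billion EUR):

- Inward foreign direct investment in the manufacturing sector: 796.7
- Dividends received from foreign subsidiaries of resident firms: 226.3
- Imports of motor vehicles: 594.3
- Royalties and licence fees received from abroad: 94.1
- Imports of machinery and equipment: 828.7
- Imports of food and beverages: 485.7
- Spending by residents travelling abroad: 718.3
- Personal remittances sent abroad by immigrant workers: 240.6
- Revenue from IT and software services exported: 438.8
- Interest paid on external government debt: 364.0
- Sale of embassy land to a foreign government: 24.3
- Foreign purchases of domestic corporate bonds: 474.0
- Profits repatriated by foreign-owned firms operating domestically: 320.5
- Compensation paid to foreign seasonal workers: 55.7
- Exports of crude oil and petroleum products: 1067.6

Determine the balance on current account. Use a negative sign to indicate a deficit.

-1781.0

Goods: -828.7 + 1067.6 - 594.3 - 485.7 = -841.1
Services: 438.8 - 718.3 + 94.1 = -185.4
Primary income: -364.0 - 55.7 - 320.5 + 226.3 = -513.9
Secondary income: -240.6
Current account = (-841.1) + (-185.4) + (-513.9) + (-240.6) = -1781.0
(Excluded from the current account — financial account: inward foreign direct investment in the manufacturing sector 796.7, foreign purchases of domestic corporate bonds 474.0; capital account: sale of embassy land to a foreign government 24.3.)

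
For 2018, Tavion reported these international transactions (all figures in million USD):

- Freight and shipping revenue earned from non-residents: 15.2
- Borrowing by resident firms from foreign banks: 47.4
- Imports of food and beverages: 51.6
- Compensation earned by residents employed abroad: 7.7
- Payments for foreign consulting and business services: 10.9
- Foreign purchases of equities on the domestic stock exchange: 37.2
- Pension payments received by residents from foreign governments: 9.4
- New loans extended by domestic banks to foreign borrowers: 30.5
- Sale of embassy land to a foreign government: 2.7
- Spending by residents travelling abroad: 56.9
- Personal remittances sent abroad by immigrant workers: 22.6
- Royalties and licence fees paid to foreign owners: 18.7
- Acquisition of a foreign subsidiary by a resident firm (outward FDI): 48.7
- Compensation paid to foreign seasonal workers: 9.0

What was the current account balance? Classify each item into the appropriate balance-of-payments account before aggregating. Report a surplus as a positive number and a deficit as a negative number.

Goods: -51.6
Services: 15.2 - 10.9 - 56.9 - 18.7 = -71.3
Primary income: 7.7 - 9.0 = -1.3
Secondary income: -22.6 + 9.4 = -13.2
Current account = (-51.6) + (-71.3) + (-1.3) + (-13.2) = -137.4
(Excluded from the current account — financial account: borrowing by resident firms from foreign banks 47.4, foreign purchases of equities on the domestic stock exchange 37.2, new loans extended by domestic banks to foreign borrowers 30.5, acquisition of a foreign subsidiary by a resident firm (outward FDI) 48.7; capital account: sale of embassy land to a foreign government 2.7.)

-137.4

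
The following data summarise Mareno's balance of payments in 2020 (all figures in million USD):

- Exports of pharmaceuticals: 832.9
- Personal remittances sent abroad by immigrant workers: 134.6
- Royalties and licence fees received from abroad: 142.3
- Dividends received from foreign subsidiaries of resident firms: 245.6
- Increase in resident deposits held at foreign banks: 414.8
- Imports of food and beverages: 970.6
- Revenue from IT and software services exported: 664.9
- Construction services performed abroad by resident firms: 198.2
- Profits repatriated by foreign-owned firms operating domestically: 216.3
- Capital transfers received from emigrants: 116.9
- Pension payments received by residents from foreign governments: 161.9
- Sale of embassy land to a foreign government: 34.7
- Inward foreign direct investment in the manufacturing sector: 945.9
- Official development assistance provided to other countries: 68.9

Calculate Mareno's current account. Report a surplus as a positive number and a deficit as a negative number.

855.4

Goods: 832.9 - 970.6 = -137.7
Services: 664.9 + 198.2 + 142.3 = 1005.4
Primary income: -216.3 + 245.6 = 29.3
Secondary income: -68.9 - 134.6 + 161.9 = -41.6
Current account = (-137.7) + 1005.4 + 29.3 + (-41.6) = 855.4
(Excluded from the current account — financial account: increase in resident deposits held at foreign banks 414.8, inward foreign direct investment in the manufacturing sector 945.9; capital account: capital transfers received from emigrants 116.9, sale of embassy land to a foreign government 34.7.)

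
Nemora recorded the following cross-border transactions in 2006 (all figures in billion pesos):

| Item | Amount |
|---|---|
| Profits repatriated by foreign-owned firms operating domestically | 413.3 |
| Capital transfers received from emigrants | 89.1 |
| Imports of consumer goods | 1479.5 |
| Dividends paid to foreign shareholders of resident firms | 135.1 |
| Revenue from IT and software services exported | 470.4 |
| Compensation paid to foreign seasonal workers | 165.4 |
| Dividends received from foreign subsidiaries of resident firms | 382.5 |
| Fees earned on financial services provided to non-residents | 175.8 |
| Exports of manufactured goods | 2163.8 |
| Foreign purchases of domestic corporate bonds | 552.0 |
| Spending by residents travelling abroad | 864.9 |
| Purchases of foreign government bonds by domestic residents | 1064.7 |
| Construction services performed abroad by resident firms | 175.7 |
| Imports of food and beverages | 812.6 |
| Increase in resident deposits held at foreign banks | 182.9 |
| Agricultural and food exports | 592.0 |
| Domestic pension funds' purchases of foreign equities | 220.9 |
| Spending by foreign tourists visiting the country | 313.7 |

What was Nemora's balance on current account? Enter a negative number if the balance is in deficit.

Goods: 2163.8 - 1479.5 + 592.0 - 812.6 = 463.7
Services: 313.7 + 470.4 - 864.9 + 175.7 + 175.8 = 270.7
Primary income: -135.1 + 382.5 - 413.3 - 165.4 = -331.3
Current account = 463.7 + 270.7 + (-331.3) = 403.1
(Excluded from the current account — capital account: capital transfers received from emigrants 89.1; financial account: foreign purchases of domestic corporate bonds 552.0, purchases of foreign government bonds by domestic residents 1064.7, increase in resident deposits held at foreign banks 182.9, domestic pension funds' purchases of foreign equities 220.9.)

403.1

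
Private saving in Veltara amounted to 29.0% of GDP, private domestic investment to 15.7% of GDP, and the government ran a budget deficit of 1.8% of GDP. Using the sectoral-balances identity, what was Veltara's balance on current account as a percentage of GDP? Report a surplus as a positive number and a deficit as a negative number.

By the sectoral-balances identity, CA = (S_private - I) + (T - G).
Private balance = 29.0 - 15.7 = 13.3
Government balance (T - G) = -1.8
CA = 13.3 + (-1.8) = 11.5

11.5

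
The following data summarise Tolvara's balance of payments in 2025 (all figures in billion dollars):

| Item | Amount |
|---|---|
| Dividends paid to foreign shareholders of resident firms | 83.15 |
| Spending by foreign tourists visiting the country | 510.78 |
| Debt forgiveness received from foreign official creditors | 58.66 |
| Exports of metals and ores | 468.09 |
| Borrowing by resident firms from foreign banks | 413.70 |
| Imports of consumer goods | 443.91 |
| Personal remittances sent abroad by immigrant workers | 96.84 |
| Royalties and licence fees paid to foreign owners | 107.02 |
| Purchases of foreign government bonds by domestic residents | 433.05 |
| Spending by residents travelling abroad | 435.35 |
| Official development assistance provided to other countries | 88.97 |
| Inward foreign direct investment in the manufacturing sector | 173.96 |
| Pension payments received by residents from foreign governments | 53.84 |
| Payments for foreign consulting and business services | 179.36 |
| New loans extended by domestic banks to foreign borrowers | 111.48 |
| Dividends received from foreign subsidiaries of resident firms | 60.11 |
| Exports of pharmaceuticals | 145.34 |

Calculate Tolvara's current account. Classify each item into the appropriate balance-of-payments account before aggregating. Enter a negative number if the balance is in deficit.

Goods: 145.34 + 468.09 - 443.91 = 169.52
Services: -435.35 - 107.02 - 179.36 + 510.78 = -210.95
Primary income: -83.15 + 60.11 = -23.04
Secondary income: -96.84 - 88.97 + 53.84 = -131.97
Current account = 169.52 + (-210.95) + (-23.04) + (-131.97) = -196.44
(Excluded from the current account — capital account: debt forgiveness received from foreign official creditors 58.66; financial account: borrowing by resident firms from foreign banks 413.70, purchases of foreign government bonds by domestic residents 433.05, inward foreign direct investment in the manufacturing sector 173.96, new loans extended by domestic banks to foreign borrowers 111.48.)

-196.44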